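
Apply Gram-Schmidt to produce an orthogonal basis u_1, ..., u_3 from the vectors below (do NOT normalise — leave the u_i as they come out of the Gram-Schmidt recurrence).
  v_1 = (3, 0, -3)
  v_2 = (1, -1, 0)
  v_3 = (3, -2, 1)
Orthogonal basis:
  u_1 = (3, 0, -3)
  u_2 = (1/2, -1, 1/2)
  u_3 = (2/3, 2/3, 2/3)

Apply the Gram-Schmidt recurrence
  u_1 = v_1
  u_i = v_i − Σ_{j<i} ((v_i · u_j) / (u_j · u_j)) · u_j.

Step by step this gives:
  u_1 = (3, 0, -3)
  u_2 = (1/2, -1, 1/2)
  u_3 = (2/3, 2/3, 2/3)

Orthogonality check:
  u_2 · u_1 = 0 (should be 0)
  u_3 · u_1 = 0 (should be 0)
  u_3 · u_2 = 0 (should be 0)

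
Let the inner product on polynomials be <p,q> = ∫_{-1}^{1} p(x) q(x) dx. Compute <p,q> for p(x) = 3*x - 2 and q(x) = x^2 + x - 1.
<p,q> = 14/3

Expand the product: p(x)·q(x) = 3*x^3 + x^2 - 5*x + 2.
∫_{-1}^{1} of each monomial x^k gives [2/(k+1) if k even, 0 if k odd]. Integrating term-by-term (or equivalently evaluating the antiderivative F(x) = 3*x^4/4 + x^3/3 - 5*x^2/2 + 2*x at the endpoints):
  F(1) − F(−1) = 7/12 − (-49/12) = 14/3.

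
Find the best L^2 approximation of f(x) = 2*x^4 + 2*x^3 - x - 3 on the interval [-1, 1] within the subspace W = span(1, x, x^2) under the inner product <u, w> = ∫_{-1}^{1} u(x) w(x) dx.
g(x) = 12*x^2/7 + x/5 - 111/35

The best approximation g ∈ W is the orthogonal projection of f onto W. Writing g = a_0 + a_1 x + a_2 x^2, the coefficients solve the normal equations G · a = b where
  G_{ij} = <φ_i, φ_j> and b_i = <f, φ_i>, with φ_0 = 1, φ_1 = x, φ_2 = x^2.
G =
  [2, 0, 2/3]
  [0, 2/3, 0]
  [2/3, 0, 2/5],
b = (-26/5, 2/15, -10/7).
Solving gives a_0 = -111/35, a_1 = 1/5, a_2 = 12/7, so
  g(x) = 12*x^2/7 + x/5 - 111/35.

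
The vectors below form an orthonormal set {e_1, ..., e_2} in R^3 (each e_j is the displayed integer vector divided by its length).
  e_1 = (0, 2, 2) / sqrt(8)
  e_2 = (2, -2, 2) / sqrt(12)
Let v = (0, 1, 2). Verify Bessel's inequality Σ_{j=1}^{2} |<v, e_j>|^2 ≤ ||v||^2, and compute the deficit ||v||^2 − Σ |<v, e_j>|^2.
Σ |<v, e_j>|^2 = 29/6; ||v||^2 = 5; deficit = 1/6

Write each e_j = u_j / sqrt(<u_j, u_j>) where u_j is the displayed integer vector. Then <v, e_j> = <v, u_j> / sqrt(<u_j, u_j>), so |<v, e_j>|^2 = <v, u_j>^2 / <u_j, u_j>.
Coefficients: <v, e_1> = 6/sqrt(8), <v, e_2> = 2/sqrt(12).
Square and sum: Σ |<v, e_j>|^2 = 29/6.
Compute ||v||^2 = v·v = 5.
Deficit = 5 − 29/6 = 1/6 ≥ 0, confirming Bessel's inequality. (The deficit equals ||v − Σ <v,e_j> e_j||^2, the squared distance from v to span{e_j}.)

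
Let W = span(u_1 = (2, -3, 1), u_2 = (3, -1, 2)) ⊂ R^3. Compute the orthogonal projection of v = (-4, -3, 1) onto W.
proj_W(v) = (-2, -13/5, -9/5)

Set up U = [u_1 | ... | u_2] ∈ R^(3×2). The projector onto W = col(U) is P = U (U^T U)^(-1) U^T.
Compute U^T U =
  [14, 11]
  [11, 14],
and U^T v = (2, -7).
Solve U^T U · c = U^T v for the coefficients: c = (7/5, -8/5). The projection is proj_W(v) = U c.
Check: (v - proj_W(v)) · u_1 = 0  (should be 0).
Check: (v - proj_W(v)) · u_2 = 0  (should be 0).
Result: proj_W(v) = (-2, -13/5, -9/5).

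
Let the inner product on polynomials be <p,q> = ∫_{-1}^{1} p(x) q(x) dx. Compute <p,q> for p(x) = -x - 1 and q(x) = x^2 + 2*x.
<p,q> = -2

Expand the product: p(x)·q(x) = -x^3 - 3*x^2 - 2*x.
∫_{-1}^{1} of each monomial x^k gives [2/(k+1) if k even, 0 if k odd]. Integrating term-by-term (or equivalently evaluating the antiderivative F(x) = -x^4/4 - x^3 - x^2 at the endpoints):
  F(1) − F(−1) = -9/4 − (-1/4) = -2.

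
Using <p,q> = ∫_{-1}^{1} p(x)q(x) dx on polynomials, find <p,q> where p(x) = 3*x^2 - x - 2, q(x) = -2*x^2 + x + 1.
<p,q> = -12/5

Expand the product: p(x)·q(x) = -6*x^4 + 5*x^3 + 6*x^2 - 3*x - 2.
∫_{-1}^{1} of each monomial x^k gives [2/(k+1) if k even, 0 if k odd]. Integrating term-by-term (or equivalently evaluating the antiderivative F(x) = -6*x^5/5 + 5*x^4/4 + 2*x^3 - 3*x^2/2 - 2*x at the endpoints):
  F(1) − F(−1) = -29/20 − (19/20) = -12/5.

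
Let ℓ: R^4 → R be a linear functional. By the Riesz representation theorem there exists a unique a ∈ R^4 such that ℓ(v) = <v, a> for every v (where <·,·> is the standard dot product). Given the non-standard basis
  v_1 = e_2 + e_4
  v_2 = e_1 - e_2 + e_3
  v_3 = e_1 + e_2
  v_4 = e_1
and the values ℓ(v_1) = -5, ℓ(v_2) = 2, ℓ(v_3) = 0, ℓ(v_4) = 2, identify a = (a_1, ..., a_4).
a = (2, -2, -2, -3)

Write a = (a_1, ..., a_4) in the standard basis. For each basis vector v_i, ℓ(v_i) = <v_i, a> is a linear equation in the a_j's. Collect the n equations into a matrix system V a = ℓ, where row i of V is v_i (expressed in the standard basis). Since V is invertible (lower-triangular with 1s on the diagonal, up to permutation), solve by back-substitution:
  V =
[[0, 1, 0, 1],
 [1, -1, 1, 0],
 [1, 1, 0, 0],
 [1, 0, 0, 0]]
  V a = (-5, 2, 0, 2)
Solving gives a = (2, -2, -2, -3).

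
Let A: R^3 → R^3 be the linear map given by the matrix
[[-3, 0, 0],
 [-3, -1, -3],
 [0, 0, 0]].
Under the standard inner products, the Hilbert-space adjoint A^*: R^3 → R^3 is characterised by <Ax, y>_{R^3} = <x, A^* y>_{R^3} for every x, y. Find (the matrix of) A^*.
A^* = A^T =
[[-3, -3, 0],
 [0, -1, 0],
 [0, -3, 0]]

For real matrices with standard dot products, the defining identity <Ax, y> = <x, A^* y> gives (Ax)^T y = x^T (A^*) y, i.e. x^T A^T y = x^T (A^*) y. Since this holds for all x, y, we must have A^* = A^T. Therefore
A^* =
[[-3, -3, 0],
 [0, -1, 0],
 [0, -3, 0]].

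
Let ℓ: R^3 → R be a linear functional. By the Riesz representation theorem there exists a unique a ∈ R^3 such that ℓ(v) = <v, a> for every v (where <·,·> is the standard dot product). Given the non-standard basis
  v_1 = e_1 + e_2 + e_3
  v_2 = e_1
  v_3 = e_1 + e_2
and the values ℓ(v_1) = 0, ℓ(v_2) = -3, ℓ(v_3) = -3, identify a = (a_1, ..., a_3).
a = (-3, 0, 3)

Write a = (a_1, ..., a_3) in the standard basis. For each basis vector v_i, ℓ(v_i) = <v_i, a> is a linear equation in the a_j's. Collect the n equations into a matrix system V a = ℓ, where row i of V is v_i (expressed in the standard basis). Since V is invertible (lower-triangular with 1s on the diagonal, up to permutation), solve by back-substitution:
  V =
[[1, 1, 1],
 [1, 0, 0],
 [1, 1, 0]]
  V a = (0, -3, -3)
Solving gives a = (-3, 0, 3).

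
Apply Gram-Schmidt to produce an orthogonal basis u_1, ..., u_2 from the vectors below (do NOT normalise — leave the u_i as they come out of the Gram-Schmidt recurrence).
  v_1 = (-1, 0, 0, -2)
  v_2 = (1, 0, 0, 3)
Orthogonal basis:
  u_1 = (-1, 0, 0, -2)
  u_2 = (-2/5, 0, 0, 1/5)

Apply the Gram-Schmidt recurrence
  u_1 = v_1
  u_i = v_i − Σ_{j<i} ((v_i · u_j) / (u_j · u_j)) · u_j.

Step by step this gives:
  u_1 = (-1, 0, 0, -2)
  u_2 = (-2/5, 0, 0, 1/5)

Orthogonality check:
  u_2 · u_1 = 0 (should be 0)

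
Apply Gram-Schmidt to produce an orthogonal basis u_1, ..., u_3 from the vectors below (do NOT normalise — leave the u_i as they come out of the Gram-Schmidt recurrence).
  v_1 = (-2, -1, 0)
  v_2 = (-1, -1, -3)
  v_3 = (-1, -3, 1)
Orthogonal basis:
  u_1 = (-2, -1, 0)
  u_2 = (1/5, -2/5, -3)
  u_3 = (24/23, -48/23, 8/23)

Apply the Gram-Schmidt recurrence
  u_1 = v_1
  u_i = v_i − Σ_{j<i} ((v_i · u_j) / (u_j · u_j)) · u_j.

Step by step this gives:
  u_1 = (-2, -1, 0)
  u_2 = (1/5, -2/5, -3)
  u_3 = (24/23, -48/23, 8/23)

Orthogonality check:
  u_2 · u_1 = 0 (should be 0)
  u_3 · u_1 = 0 (should be 0)
  u_3 · u_2 = 0 (should be 0)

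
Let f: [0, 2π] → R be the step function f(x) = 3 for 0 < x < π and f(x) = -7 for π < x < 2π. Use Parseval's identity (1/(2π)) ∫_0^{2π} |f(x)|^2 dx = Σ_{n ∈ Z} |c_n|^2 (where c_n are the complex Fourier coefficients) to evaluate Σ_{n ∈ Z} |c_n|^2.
Σ |c_n|^2 = 29

Parseval equates the L^2 energy of f (normalised by 1/(2π)) with the ℓ^2 sum of its Fourier coefficients: (1/(2π)) ∫_0^{2π} |f|^2 = Σ |c_n|^2.
Compute the left side: (1/(2π)) [∫_0^π 3^2 dx + ∫_π^{2π} (-7)^2 dx] = (1/(2π)) · (9π + 49π) = (9 + 49)/2 = 29.
So Σ_{n ∈ Z} |c_n|^2 = 29.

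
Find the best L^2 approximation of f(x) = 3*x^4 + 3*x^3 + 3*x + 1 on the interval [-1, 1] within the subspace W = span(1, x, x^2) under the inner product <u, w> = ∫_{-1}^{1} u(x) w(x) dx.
g(x) = 18*x^2/7 + 24*x/5 + 26/35

The best approximation g ∈ W is the orthogonal projection of f onto W. Writing g = a_0 + a_1 x + a_2 x^2, the coefficients solve the normal equations G · a = b where
  G_{ij} = <φ_i, φ_j> and b_i = <f, φ_i>, with φ_0 = 1, φ_1 = x, φ_2 = x^2.
G =
  [2, 0, 2/3]
  [0, 2/3, 0]
  [2/3, 0, 2/5],
b = (16/5, 16/5, 32/21).
Solving gives a_0 = 26/35, a_1 = 24/5, a_2 = 18/7, so
  g(x) = 18*x^2/7 + 24*x/5 + 26/35.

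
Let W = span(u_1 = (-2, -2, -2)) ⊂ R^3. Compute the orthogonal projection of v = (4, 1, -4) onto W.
proj_W(v) = (1/3, 1/3, 1/3)

Set up U = [u_1 | ... | u_1] ∈ R^(3×1). The projector onto W = col(U) is P = U (U^T U)^(-1) U^T.
Compute U^T U =
  [12],
and U^T v = (-2).
Solve U^T U · c = U^T v for the coefficients: c = (-1/6). The projection is proj_W(v) = U c.
Check: (v - proj_W(v)) · u_1 = 0  (should be 0).
Result: proj_W(v) = (1/3, 1/3, 1/3).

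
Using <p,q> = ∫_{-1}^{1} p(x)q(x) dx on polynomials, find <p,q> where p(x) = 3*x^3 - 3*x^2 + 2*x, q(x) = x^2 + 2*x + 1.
<p,q> = 28/15

Expand the product: p(x)·q(x) = 3*x^5 + 3*x^4 - x^3 + x^2 + 2*x.
∫_{-1}^{1} of each monomial x^k gives [2/(k+1) if k even, 0 if k odd]. Integrating term-by-term (or equivalently evaluating the antiderivative F(x) = x^6/2 + 3*x^5/5 - x^4/4 + x^3/3 + x^2 at the endpoints):
  F(1) − F(−1) = 131/60 − (19/60) = 28/15.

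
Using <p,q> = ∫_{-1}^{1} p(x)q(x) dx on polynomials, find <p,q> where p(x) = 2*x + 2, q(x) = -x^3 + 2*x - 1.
<p,q> = -32/15

Expand the product: p(x)·q(x) = -2*x^4 - 2*x^3 + 4*x^2 + 2*x - 2.
∫_{-1}^{1} of each monomial x^k gives [2/(k+1) if k even, 0 if k odd]. Integrating term-by-term (or equivalently evaluating the antiderivative F(x) = -2*x^5/5 - x^4/2 + 4*x^3/3 + x^2 - 2*x at the endpoints):
  F(1) − F(−1) = -17/30 − (47/30) = -32/15.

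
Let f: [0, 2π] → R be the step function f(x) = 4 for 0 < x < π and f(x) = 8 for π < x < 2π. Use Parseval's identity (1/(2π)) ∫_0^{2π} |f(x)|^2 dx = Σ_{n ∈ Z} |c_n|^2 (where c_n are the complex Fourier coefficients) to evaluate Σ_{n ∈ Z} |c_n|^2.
Σ |c_n|^2 = 40

Parseval equates the L^2 energy of f (normalised by 1/(2π)) with the ℓ^2 sum of its Fourier coefficients: (1/(2π)) ∫_0^{2π} |f|^2 = Σ |c_n|^2.
Compute the left side: (1/(2π)) [∫_0^π 4^2 dx + ∫_π^{2π} 8^2 dx] = (1/(2π)) · (16π + 64π) = (16 + 64)/2 = 40.
So Σ_{n ∈ Z} |c_n|^2 = 40.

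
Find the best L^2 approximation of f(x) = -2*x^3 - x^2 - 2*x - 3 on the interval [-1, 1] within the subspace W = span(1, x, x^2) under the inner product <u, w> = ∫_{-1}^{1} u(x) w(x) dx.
g(x) = -x^2 - 16*x/5 - 3

The best approximation g ∈ W is the orthogonal projection of f onto W. Writing g = a_0 + a_1 x + a_2 x^2, the coefficients solve the normal equations G · a = b where
  G_{ij} = <φ_i, φ_j> and b_i = <f, φ_i>, with φ_0 = 1, φ_1 = x, φ_2 = x^2.
G =
  [2, 0, 2/3]
  [0, 2/3, 0]
  [2/3, 0, 2/5],
b = (-20/3, -32/15, -12/5).
Solving gives a_0 = -3, a_1 = -16/5, a_2 = -1, so
  g(x) = -x^2 - 16*x/5 - 3.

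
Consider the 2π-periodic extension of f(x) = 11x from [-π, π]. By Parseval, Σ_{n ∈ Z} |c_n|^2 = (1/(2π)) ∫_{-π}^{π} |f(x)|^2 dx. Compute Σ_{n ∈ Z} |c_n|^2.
Σ |c_n|^2 = 121π^2/3

Expand and integrate term by term over [-π, π]:
  ∫ (11x)^2 dx = 121·(2π^3/3); ∫ 2·11·(0)·x dx = 0 (odd integrand); ∫ 0^2 dx = 0·2π.
So (1/(2π)) ∫_{-π}^{π} (11x)^2 dx = 121π^2/3 + 0 = 121π^2/3.
Parseval ⇒ Σ |c_n|^2 = 121π^2/3.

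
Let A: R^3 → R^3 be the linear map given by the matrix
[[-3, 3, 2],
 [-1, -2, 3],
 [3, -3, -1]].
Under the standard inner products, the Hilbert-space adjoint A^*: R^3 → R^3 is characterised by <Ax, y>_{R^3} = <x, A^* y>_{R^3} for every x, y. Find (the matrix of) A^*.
A^* = A^T =
[[-3, -1, 3],
 [3, -2, -3],
 [2, 3, -1]]

For real matrices with standard dot products, the defining identity <Ax, y> = <x, A^* y> gives (Ax)^T y = x^T (A^*) y, i.e. x^T A^T y = x^T (A^*) y. Since this holds for all x, y, we must have A^* = A^T. Therefore
A^* =
[[-3, -1, 3],
 [3, -2, -3],
 [2, 3, -1]].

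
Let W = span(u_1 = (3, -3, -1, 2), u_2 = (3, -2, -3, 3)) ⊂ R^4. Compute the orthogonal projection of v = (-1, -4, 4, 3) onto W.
proj_W(v) = (225/137, -443/137, 361/137, -68/137)

Set up U = [u_1 | ... | u_2] ∈ R^(4×2). The projector onto W = col(U) is P = U (U^T U)^(-1) U^T.
Compute U^T U =
  [23, 24]
  [24, 31],
and U^T v = (11, 2).
Solve U^T U · c = U^T v for the coefficients: c = (293/137, -218/137). The projection is proj_W(v) = U c.
Check: (v - proj_W(v)) · u_1 = 0  (should be 0).
Check: (v - proj_W(v)) · u_2 = 0  (should be 0).
Result: proj_W(v) = (225/137, -443/137, 361/137, -68/137).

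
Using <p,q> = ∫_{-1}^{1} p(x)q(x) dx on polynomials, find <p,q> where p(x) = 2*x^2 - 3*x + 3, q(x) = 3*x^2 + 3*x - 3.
<p,q> = -98/5

Expand the product: p(x)·q(x) = 6*x^4 - 3*x^3 - 6*x^2 + 18*x - 9.
∫_{-1}^{1} of each monomial x^k gives [2/(k+1) if k even, 0 if k odd]. Integrating term-by-term (or equivalently evaluating the antiderivative F(x) = 6*x^5/5 - 3*x^4/4 - 2*x^3 + 9*x^2 - 9*x at the endpoints):
  F(1) − F(−1) = -31/20 − (361/20) = -98/5.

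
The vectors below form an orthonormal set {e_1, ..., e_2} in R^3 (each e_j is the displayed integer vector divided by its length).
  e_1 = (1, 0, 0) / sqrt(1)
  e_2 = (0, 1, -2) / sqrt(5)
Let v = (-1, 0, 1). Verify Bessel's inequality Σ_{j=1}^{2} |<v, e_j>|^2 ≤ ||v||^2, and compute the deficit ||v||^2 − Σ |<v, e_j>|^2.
Σ |<v, e_j>|^2 = 9/5; ||v||^2 = 2; deficit = 1/5

Write each e_j = u_j / sqrt(<u_j, u_j>) where u_j is the displayed integer vector. Then <v, e_j> = <v, u_j> / sqrt(<u_j, u_j>), so |<v, e_j>|^2 = <v, u_j>^2 / <u_j, u_j>.
Coefficients: <v, e_1> = -1/sqrt(1), <v, e_2> = -2/sqrt(5).
Square and sum: Σ |<v, e_j>|^2 = 9/5.
Compute ||v||^2 = v·v = 2.
Deficit = 2 − 9/5 = 1/5 ≥ 0, confirming Bessel's inequality. (The deficit equals ||v − Σ <v,e_j> e_j||^2, the squared distance from v to span{e_j}.)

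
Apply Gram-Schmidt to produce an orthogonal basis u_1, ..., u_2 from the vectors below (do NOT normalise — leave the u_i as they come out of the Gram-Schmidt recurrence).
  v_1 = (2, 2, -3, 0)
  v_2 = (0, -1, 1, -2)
Orthogonal basis:
  u_1 = (2, 2, -3, 0)
  u_2 = (10/17, -7/17, 2/17, -2)

Apply the Gram-Schmidt recurrence
  u_1 = v_1
  u_i = v_i − Σ_{j<i} ((v_i · u_j) / (u_j · u_j)) · u_j.

Step by step this gives:
  u_1 = (2, 2, -3, 0)
  u_2 = (10/17, -7/17, 2/17, -2)

Orthogonality check:
  u_2 · u_1 = 0 (should be 0)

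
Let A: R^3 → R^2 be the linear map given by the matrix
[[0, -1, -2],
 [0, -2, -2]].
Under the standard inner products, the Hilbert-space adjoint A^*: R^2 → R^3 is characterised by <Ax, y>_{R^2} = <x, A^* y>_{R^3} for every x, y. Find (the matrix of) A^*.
A^* = A^T =
[[0, 0],
 [-1, -2],
 [-2, -2]]

For real matrices with standard dot products, the defining identity <Ax, y> = <x, A^* y> gives (Ax)^T y = x^T (A^*) y, i.e. x^T A^T y = x^T (A^*) y. Since this holds for all x, y, we must have A^* = A^T. Therefore
A^* =
[[0, 0],
 [-1, -2],
 [-2, -2]].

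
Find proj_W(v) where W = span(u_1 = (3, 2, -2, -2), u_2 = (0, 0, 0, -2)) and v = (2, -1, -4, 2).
proj_W(v) = (36/17, 24/17, -24/17, 2)

Set up U = [u_1 | ... | u_2] ∈ R^(4×2). The projector onto W = col(U) is P = U (U^T U)^(-1) U^T.
Compute U^T U =
  [21, 4]
  [4, 4],
and U^T v = (8, -4).
Solve U^T U · c = U^T v for the coefficients: c = (12/17, -29/17). The projection is proj_W(v) = U c.
Check: (v - proj_W(v)) · u_1 = 0  (should be 0).
Check: (v - proj_W(v)) · u_2 = 0  (should be 0).
Result: proj_W(v) = (36/17, 24/17, -24/17, 2).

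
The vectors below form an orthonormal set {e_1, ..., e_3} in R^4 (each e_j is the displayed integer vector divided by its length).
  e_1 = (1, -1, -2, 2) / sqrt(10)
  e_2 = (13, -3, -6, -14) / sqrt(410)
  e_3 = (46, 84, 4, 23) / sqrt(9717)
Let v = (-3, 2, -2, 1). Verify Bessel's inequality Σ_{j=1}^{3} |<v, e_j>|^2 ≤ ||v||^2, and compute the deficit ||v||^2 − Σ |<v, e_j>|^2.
Σ |<v, e_j>|^2 = 450/79; ||v||^2 = 18; deficit = 972/79

Write each e_j = u_j / sqrt(<u_j, u_j>) where u_j is the displayed integer vector. Then <v, e_j> = <v, u_j> / sqrt(<u_j, u_j>), so |<v, e_j>|^2 = <v, u_j>^2 / <u_j, u_j>.
Coefficients: <v, e_1> = 1/sqrt(10), <v, e_2> = -47/sqrt(410), <v, e_3> = 45/sqrt(9717).
Square and sum: Σ |<v, e_j>|^2 = 450/79.
Compute ||v||^2 = v·v = 18.
Deficit = 18 − 450/79 = 972/79 ≥ 0, confirming Bessel's inequality. (The deficit equals ||v − Σ <v,e_j> e_j||^2, the squared distance from v to span{e_j}.)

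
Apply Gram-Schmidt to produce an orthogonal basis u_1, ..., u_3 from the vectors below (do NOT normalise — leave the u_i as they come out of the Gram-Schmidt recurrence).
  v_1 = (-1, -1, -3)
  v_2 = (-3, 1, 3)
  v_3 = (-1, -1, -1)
Orthogonal basis:
  u_1 = (-1, -1, -3)
  u_2 = (-40/11, 4/11, 12/11)
  u_3 = (0, -3/5, 1/5)

Apply the Gram-Schmidt recurrence
  u_1 = v_1
  u_i = v_i − Σ_{j<i} ((v_i · u_j) / (u_j · u_j)) · u_j.

Step by step this gives:
  u_1 = (-1, -1, -3)
  u_2 = (-40/11, 4/11, 12/11)
  u_3 = (0, -3/5, 1/5)

Orthogonality check:
  u_2 · u_1 = 0 (should be 0)
  u_3 · u_1 = 0 (should be 0)
  u_3 · u_2 = 0 (should be 0)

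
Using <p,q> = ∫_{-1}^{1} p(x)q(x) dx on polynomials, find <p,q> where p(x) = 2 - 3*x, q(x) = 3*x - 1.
<p,q> = -10

Expand the product: p(x)·q(x) = -9*x^2 + 9*x - 2.
∫_{-1}^{1} of each monomial x^k gives [2/(k+1) if k even, 0 if k odd]. Integrating term-by-term (or equivalently evaluating the antiderivative F(x) = -3*x^3 + 9*x^2/2 - 2*x at the endpoints):
  F(1) − F(−1) = -1/2 − (19/2) = -10.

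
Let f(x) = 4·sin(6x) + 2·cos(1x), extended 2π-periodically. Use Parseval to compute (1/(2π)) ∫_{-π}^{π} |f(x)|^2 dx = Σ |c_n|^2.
Σ |c_n|^2 = 10

Expand |f|^2 and use orthogonality of {sin(nx), cos(mx)} on [-π, π]:
  ∫_{-π}^{π} sin(nx)^2 dx = π, ∫ cos(mx)^2 dx = π, and cross terms integrate to 0.
So ∫_{-π}^{π} f(x)^2 dx = 4^2 · π + 2^2 · π = (16 + 4)π.
Divide by 2π: (16 + 4)/2 = 10.
By Parseval, this equals Σ |c_n|^2.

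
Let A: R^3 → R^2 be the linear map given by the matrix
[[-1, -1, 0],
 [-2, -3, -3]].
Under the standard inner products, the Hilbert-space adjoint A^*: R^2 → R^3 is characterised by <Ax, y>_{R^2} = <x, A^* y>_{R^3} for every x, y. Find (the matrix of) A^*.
A^* = A^T =
[[-1, -2],
 [-1, -3],
 [0, -3]]

For real matrices with standard dot products, the defining identity <Ax, y> = <x, A^* y> gives (Ax)^T y = x^T (A^*) y, i.e. x^T A^T y = x^T (A^*) y. Since this holds for all x, y, we must have A^* = A^T. Therefore
A^* =
[[-1, -2],
 [-1, -3],
 [0, -3]].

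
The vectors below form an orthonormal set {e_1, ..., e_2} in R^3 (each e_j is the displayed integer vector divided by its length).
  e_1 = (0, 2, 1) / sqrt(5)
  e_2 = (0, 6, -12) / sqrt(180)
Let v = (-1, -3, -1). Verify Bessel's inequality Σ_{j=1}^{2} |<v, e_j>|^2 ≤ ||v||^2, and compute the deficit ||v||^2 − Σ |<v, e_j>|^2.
Σ |<v, e_j>|^2 = 10; ||v||^2 = 11; deficit = 1

Write each e_j = u_j / sqrt(<u_j, u_j>) where u_j is the displayed integer vector. Then <v, e_j> = <v, u_j> / sqrt(<u_j, u_j>), so |<v, e_j>|^2 = <v, u_j>^2 / <u_j, u_j>.
Coefficients: <v, e_1> = -7/sqrt(5), <v, e_2> = -6/sqrt(180).
Square and sum: Σ |<v, e_j>|^2 = 10.
Compute ||v||^2 = v·v = 11.
Deficit = 11 − 10 = 1 ≥ 0, confirming Bessel's inequality. (The deficit equals ||v − Σ <v,e_j> e_j||^2, the squared distance from v to span{e_j}.)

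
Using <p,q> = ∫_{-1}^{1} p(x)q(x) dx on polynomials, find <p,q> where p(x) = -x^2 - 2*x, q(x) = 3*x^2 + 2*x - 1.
<p,q> = -16/5

Expand the product: p(x)·q(x) = -3*x^4 - 8*x^3 - 3*x^2 + 2*x.
∫_{-1}^{1} of each monomial x^k gives [2/(k+1) if k even, 0 if k odd]. Integrating term-by-term (or equivalently evaluating the antiderivative F(x) = -3*x^5/5 - 2*x^4 - x^3 + x^2 at the endpoints):
  F(1) − F(−1) = -13/5 − (3/5) = -16/5.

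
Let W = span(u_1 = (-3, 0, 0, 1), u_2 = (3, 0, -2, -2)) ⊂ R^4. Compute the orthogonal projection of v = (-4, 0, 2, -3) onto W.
proj_W(v) = (-132/49, 0, 2/49, 45/49)

Set up U = [u_1 | ... | u_2] ∈ R^(4×2). The projector onto W = col(U) is P = U (U^T U)^(-1) U^T.
Compute U^T U =
  [10, -11]
  [-11, 17],
and U^T v = (9, -10).
Solve U^T U · c = U^T v for the coefficients: c = (43/49, -1/49). The projection is proj_W(v) = U c.
Check: (v - proj_W(v)) · u_1 = 0  (should be 0).
Check: (v - proj_W(v)) · u_2 = 0  (should be 0).
Result: proj_W(v) = (-132/49, 0, 2/49, 45/49).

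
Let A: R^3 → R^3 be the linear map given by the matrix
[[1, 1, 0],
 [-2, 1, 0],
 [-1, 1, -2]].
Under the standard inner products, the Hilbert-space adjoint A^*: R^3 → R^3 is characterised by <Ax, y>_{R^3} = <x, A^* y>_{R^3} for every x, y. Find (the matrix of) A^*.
A^* = A^T =
[[1, -2, -1],
 [1, 1, 1],
 [0, 0, -2]]

For real matrices with standard dot products, the defining identity <Ax, y> = <x, A^* y> gives (Ax)^T y = x^T (A^*) y, i.e. x^T A^T y = x^T (A^*) y. Since this holds for all x, y, we must have A^* = A^T. Therefore
A^* =
[[1, -2, -1],
 [1, 1, 1],
 [0, 0, -2]].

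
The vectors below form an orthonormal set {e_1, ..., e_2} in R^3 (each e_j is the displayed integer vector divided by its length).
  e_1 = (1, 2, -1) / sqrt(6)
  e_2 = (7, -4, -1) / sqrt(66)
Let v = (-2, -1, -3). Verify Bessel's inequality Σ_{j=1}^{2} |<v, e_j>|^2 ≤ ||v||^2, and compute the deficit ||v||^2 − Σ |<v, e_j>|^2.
Σ |<v, e_j>|^2 = 10/11; ||v||^2 = 14; deficit = 144/11

Write each e_j = u_j / sqrt(<u_j, u_j>) where u_j is the displayed integer vector. Then <v, e_j> = <v, u_j> / sqrt(<u_j, u_j>), so |<v, e_j>|^2 = <v, u_j>^2 / <u_j, u_j>.
Coefficients: <v, e_1> = -1/sqrt(6), <v, e_2> = -7/sqrt(66).
Square and sum: Σ |<v, e_j>|^2 = 10/11.
Compute ||v||^2 = v·v = 14.
Deficit = 14 − 10/11 = 144/11 ≥ 0, confirming Bessel's inequality. (The deficit equals ||v − Σ <v,e_j> e_j||^2, the squared distance from v to span{e_j}.)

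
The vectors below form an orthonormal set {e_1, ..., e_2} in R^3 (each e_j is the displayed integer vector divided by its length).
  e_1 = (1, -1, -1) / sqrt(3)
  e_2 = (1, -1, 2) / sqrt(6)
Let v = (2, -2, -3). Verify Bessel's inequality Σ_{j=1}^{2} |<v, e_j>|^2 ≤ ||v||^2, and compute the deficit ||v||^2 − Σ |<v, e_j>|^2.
Σ |<v, e_j>|^2 = 17; ||v||^2 = 17; deficit = 0

Write each e_j = u_j / sqrt(<u_j, u_j>) where u_j is the displayed integer vector. Then <v, e_j> = <v, u_j> / sqrt(<u_j, u_j>), so |<v, e_j>|^2 = <v, u_j>^2 / <u_j, u_j>.
Coefficients: <v, e_1> = 7/sqrt(3), <v, e_2> = -2/sqrt(6).
Square and sum: Σ |<v, e_j>|^2 = 17.
Compute ||v||^2 = v·v = 17.
Deficit = 17 − 17 = 0 ≥ 0, confirming Bessel's inequality. (The deficit equals ||v − Σ <v,e_j> e_j||^2, the squared distance from v to span{e_j}.)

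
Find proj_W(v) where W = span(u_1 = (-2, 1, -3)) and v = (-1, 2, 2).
proj_W(v) = (2/7, -1/7, 3/7)

Set up U = [u_1 | ... | u_1] ∈ R^(3×1). The projector onto W = col(U) is P = U (U^T U)^(-1) U^T.
Compute U^T U =
  [14],
and U^T v = (-2).
Solve U^T U · c = U^T v for the coefficients: c = (-1/7). The projection is proj_W(v) = U c.
Check: (v - proj_W(v)) · u_1 = 0  (should be 0).
Result: proj_W(v) = (2/7, -1/7, 3/7).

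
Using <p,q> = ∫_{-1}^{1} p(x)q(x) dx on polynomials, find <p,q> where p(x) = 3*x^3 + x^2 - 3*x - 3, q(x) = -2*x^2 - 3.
<p,q> = 96/5

Expand the product: p(x)·q(x) = -6*x^5 - 2*x^4 - 3*x^3 + 3*x^2 + 9*x + 9.
∫_{-1}^{1} of each monomial x^k gives [2/(k+1) if k even, 0 if k odd]. Integrating term-by-term (or equivalently evaluating the antiderivative F(x) = -x^6 - 2*x^5/5 - 3*x^4/4 + x^3 + 9*x^2/2 + 9*x at the endpoints):
  F(1) − F(−1) = 247/20 − (-137/20) = 96/5.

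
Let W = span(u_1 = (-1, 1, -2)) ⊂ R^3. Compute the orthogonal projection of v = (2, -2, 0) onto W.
proj_W(v) = (2/3, -2/3, 4/3)

Set up U = [u_1 | ... | u_1] ∈ R^(3×1). The projector onto W = col(U) is P = U (U^T U)^(-1) U^T.
Compute U^T U =
  [6],
and U^T v = (-4).
Solve U^T U · c = U^T v for the coefficients: c = (-2/3). The projection is proj_W(v) = U c.
Check: (v - proj_W(v)) · u_1 = 0  (should be 0).
Result: proj_W(v) = (2/3, -2/3, 4/3).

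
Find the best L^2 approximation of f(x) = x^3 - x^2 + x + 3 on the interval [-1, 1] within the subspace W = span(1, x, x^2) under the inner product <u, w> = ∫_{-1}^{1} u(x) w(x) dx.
g(x) = -x^2 + 8*x/5 + 3

The best approximation g ∈ W is the orthogonal projection of f onto W. Writing g = a_0 + a_1 x + a_2 x^2, the coefficients solve the normal equations G · a = b where
  G_{ij} = <φ_i, φ_j> and b_i = <f, φ_i>, with φ_0 = 1, φ_1 = x, φ_2 = x^2.
G =
  [2, 0, 2/3]
  [0, 2/3, 0]
  [2/3, 0, 2/5],
b = (16/3, 16/15, 8/5).
Solving gives a_0 = 3, a_1 = 8/5, a_2 = -1, so
  g(x) = -x^2 + 8*x/5 + 3.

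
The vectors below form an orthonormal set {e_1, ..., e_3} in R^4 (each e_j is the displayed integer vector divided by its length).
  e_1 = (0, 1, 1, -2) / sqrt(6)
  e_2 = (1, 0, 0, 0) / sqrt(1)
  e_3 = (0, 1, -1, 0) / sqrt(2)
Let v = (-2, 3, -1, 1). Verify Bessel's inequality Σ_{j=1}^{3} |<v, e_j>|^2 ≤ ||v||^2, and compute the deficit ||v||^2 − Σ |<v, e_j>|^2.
Σ |<v, e_j>|^2 = 12; ||v||^2 = 15; deficit = 3

Write each e_j = u_j / sqrt(<u_j, u_j>) where u_j is the displayed integer vector. Then <v, e_j> = <v, u_j> / sqrt(<u_j, u_j>), so |<v, e_j>|^2 = <v, u_j>^2 / <u_j, u_j>.
Coefficients: <v, e_1> = 0/sqrt(6), <v, e_2> = -2/sqrt(1), <v, e_3> = 4/sqrt(2).
Square and sum: Σ |<v, e_j>|^2 = 12.
Compute ||v||^2 = v·v = 15.
Deficit = 15 − 12 = 3 ≥ 0, confirming Bessel's inequality. (The deficit equals ||v − Σ <v,e_j> e_j||^2, the squared distance from v to span{e_j}.)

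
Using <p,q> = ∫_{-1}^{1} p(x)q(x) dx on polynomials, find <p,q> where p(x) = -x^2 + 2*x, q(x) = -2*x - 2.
<p,q> = -4/3

Expand the product: p(x)·q(x) = 2*x^3 - 2*x^2 - 4*x.
∫_{-1}^{1} of each monomial x^k gives [2/(k+1) if k even, 0 if k odd]. Integrating term-by-term (or equivalently evaluating the antiderivative F(x) = x^4/2 - 2*x^3/3 - 2*x^2 at the endpoints):
  F(1) − F(−1) = -13/6 − (-5/6) = -4/3.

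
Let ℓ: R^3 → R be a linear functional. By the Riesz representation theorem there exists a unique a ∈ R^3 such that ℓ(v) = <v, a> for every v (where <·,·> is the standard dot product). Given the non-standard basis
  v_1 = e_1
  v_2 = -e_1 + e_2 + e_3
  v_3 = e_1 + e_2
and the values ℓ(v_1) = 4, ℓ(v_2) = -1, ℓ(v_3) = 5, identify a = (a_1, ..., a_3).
a = (4, 1, 2)

Write a = (a_1, ..., a_3) in the standard basis. For each basis vector v_i, ℓ(v_i) = <v_i, a> is a linear equation in the a_j's. Collect the n equations into a matrix system V a = ℓ, where row i of V is v_i (expressed in the standard basis). Since V is invertible (lower-triangular with 1s on the diagonal, up to permutation), solve by back-substitution:
  V =
[[1, 0, 0],
 [-1, 1, 1],
 [1, 1, 0]]
  V a = (4, -1, 5)
Solving gives a = (4, 1, 2).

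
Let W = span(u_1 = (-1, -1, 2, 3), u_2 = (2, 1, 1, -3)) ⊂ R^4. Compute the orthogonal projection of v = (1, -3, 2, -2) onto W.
proj_W(v) = (28/25, 7/25, 49/25, -21/25)

Set up U = [u_1 | ... | u_2] ∈ R^(4×2). The projector onto W = col(U) is P = U (U^T U)^(-1) U^T.
Compute U^T U =
  [15, -10]
  [-10, 15],
and U^T v = (0, 7).
Solve U^T U · c = U^T v for the coefficients: c = (14/25, 21/25). The projection is proj_W(v) = U c.
Check: (v - proj_W(v)) · u_1 = 0  (should be 0).
Check: (v - proj_W(v)) · u_2 = 0  (should be 0).
Result: proj_W(v) = (28/25, 7/25, 49/25, -21/25).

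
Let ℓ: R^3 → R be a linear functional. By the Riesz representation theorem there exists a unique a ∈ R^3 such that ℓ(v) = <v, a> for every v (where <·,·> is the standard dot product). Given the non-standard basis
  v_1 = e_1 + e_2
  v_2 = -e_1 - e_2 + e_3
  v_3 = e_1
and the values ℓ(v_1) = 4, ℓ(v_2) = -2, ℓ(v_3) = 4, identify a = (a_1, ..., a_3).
a = (4, 0, 2)

Write a = (a_1, ..., a_3) in the standard basis. For each basis vector v_i, ℓ(v_i) = <v_i, a> is a linear equation in the a_j's. Collect the n equations into a matrix system V a = ℓ, where row i of V is v_i (expressed in the standard basis). Since V is invertible (lower-triangular with 1s on the diagonal, up to permutation), solve by back-substitution:
  V =
[[1, 1, 0],
 [-1, -1, 1],
 [1, 0, 0]]
  V a = (4, -2, 4)
Solving gives a = (4, 0, 2).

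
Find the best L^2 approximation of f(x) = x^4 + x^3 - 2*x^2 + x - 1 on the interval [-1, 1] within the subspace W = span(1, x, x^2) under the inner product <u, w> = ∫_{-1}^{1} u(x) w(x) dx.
g(x) = -8*x^2/7 + 8*x/5 - 38/35

The best approximation g ∈ W is the orthogonal projection of f onto W. Writing g = a_0 + a_1 x + a_2 x^2, the coefficients solve the normal equations G · a = b where
  G_{ij} = <φ_i, φ_j> and b_i = <f, φ_i>, with φ_0 = 1, φ_1 = x, φ_2 = x^2.
G =
  [2, 0, 2/3]
  [0, 2/3, 0]
  [2/3, 0, 2/5],
b = (-44/15, 16/15, -124/105).
Solving gives a_0 = -38/35, a_1 = 8/5, a_2 = -8/7, so
  g(x) = -8*x^2/7 + 8*x/5 - 38/35.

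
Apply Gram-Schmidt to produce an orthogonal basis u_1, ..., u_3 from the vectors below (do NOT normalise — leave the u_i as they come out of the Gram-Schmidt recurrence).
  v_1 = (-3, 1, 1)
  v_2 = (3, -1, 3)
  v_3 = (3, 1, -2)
Orthogonal basis:
  u_1 = (-3, 1, 1)
  u_2 = (12/11, -4/11, 40/11)
  u_3 = (3/5, 9/5, 0)

Apply the Gram-Schmidt recurrence
  u_1 = v_1
  u_i = v_i − Σ_{j<i} ((v_i · u_j) / (u_j · u_j)) · u_j.

Step by step this gives:
  u_1 = (-3, 1, 1)
  u_2 = (12/11, -4/11, 40/11)
  u_3 = (3/5, 9/5, 0)

Orthogonality check:
  u_2 · u_1 = 0 (should be 0)
  u_3 · u_1 = 0 (should be 0)
  u_3 · u_2 = 0 (should be 0)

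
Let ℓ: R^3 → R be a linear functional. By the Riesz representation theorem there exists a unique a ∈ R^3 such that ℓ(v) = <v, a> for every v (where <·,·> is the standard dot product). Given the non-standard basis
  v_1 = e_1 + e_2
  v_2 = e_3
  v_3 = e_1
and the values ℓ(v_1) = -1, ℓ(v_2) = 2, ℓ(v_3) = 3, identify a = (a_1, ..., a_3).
a = (3, -4, 2)

Write a = (a_1, ..., a_3) in the standard basis. For each basis vector v_i, ℓ(v_i) = <v_i, a> is a linear equation in the a_j's. Collect the n equations into a matrix system V a = ℓ, where row i of V is v_i (expressed in the standard basis). Since V is invertible (lower-triangular with 1s on the diagonal, up to permutation), solve by back-substitution:
  V =
[[1, 1, 0],
 [0, 0, 1],
 [1, 0, 0]]
  V a = (-1, 2, 3)
Solving gives a = (3, -4, 2).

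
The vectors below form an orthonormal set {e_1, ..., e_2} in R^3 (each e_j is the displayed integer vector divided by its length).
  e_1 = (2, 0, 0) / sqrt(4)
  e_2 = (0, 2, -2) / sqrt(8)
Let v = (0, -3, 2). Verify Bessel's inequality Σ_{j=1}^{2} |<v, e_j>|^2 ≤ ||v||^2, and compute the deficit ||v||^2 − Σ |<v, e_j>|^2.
Σ |<v, e_j>|^2 = 25/2; ||v||^2 = 13; deficit = 1/2

Write each e_j = u_j / sqrt(<u_j, u_j>) where u_j is the displayed integer vector. Then <v, e_j> = <v, u_j> / sqrt(<u_j, u_j>), so |<v, e_j>|^2 = <v, u_j>^2 / <u_j, u_j>.
Coefficients: <v, e_1> = 0/sqrt(4), <v, e_2> = -10/sqrt(8).
Square and sum: Σ |<v, e_j>|^2 = 25/2.
Compute ||v||^2 = v·v = 13.
Deficit = 13 − 25/2 = 1/2 ≥ 0, confirming Bessel's inequality. (The deficit equals ||v − Σ <v,e_j> e_j||^2, the squared distance from v to span{e_j}.)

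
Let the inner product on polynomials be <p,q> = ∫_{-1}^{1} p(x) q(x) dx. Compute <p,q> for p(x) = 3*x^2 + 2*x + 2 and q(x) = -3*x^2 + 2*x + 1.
<p,q> = 16/15

Expand the product: p(x)·q(x) = -9*x^4 + x^2 + 6*x + 2.
∫_{-1}^{1} of each monomial x^k gives [2/(k+1) if k even, 0 if k odd]. Integrating term-by-term (or equivalently evaluating the antiderivative F(x) = -9*x^5/5 + x^3/3 + 3*x^2 + 2*x at the endpoints):
  F(1) − F(−1) = 53/15 − (37/15) = 16/15.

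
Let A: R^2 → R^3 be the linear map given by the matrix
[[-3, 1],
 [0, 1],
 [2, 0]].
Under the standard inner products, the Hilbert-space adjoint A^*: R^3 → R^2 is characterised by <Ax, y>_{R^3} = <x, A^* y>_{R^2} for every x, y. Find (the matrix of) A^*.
A^* = A^T =
[[-3, 0, 2],
 [1, 1, 0]]

For real matrices with standard dot products, the defining identity <Ax, y> = <x, A^* y> gives (Ax)^T y = x^T (A^*) y, i.e. x^T A^T y = x^T (A^*) y. Since this holds for all x, y, we must have A^* = A^T. Therefore
A^* =
[[-3, 0, 2],
 [1, 1, 0]].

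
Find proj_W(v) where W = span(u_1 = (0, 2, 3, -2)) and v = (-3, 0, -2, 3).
proj_W(v) = (0, -24/17, -36/17, 24/17)

Set up U = [u_1 | ... | u_1] ∈ R^(4×1). The projector onto W = col(U) is P = U (U^T U)^(-1) U^T.
Compute U^T U =
  [17],
and U^T v = (-12).
Solve U^T U · c = U^T v for the coefficients: c = (-12/17). The projection is proj_W(v) = U c.
Check: (v - proj_W(v)) · u_1 = 0  (should be 0).
Result: proj_W(v) = (0, -24/17, -36/17, 24/17).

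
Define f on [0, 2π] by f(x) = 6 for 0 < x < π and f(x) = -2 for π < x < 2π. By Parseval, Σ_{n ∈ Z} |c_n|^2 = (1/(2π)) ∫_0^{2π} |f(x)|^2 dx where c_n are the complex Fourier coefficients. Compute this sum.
Σ |c_n|^2 = 20

Parseval equates the L^2 energy of f (normalised by 1/(2π)) with the ℓ^2 sum of its Fourier coefficients: (1/(2π)) ∫_0^{2π} |f|^2 = Σ |c_n|^2.
Compute the left side: (1/(2π)) [∫_0^π 6^2 dx + ∫_π^{2π} (-2)^2 dx] = (1/(2π)) · (36π + 4π) = (36 + 4)/2 = 20.
So Σ_{n ∈ Z} |c_n|^2 = 20.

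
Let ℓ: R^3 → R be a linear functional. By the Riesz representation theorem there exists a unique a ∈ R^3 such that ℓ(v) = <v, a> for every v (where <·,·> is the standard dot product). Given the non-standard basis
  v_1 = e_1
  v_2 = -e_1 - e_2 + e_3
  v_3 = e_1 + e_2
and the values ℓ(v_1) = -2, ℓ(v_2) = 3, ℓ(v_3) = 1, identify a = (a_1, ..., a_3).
a = (-2, 3, 4)

Write a = (a_1, ..., a_3) in the standard basis. For each basis vector v_i, ℓ(v_i) = <v_i, a> is a linear equation in the a_j's. Collect the n equations into a matrix system V a = ℓ, where row i of V is v_i (expressed in the standard basis). Since V is invertible (lower-triangular with 1s on the diagonal, up to permutation), solve by back-substitution:
  V =
[[1, 0, 0],
 [-1, -1, 1],
 [1, 1, 0]]
  V a = (-2, 3, 1)
Solving gives a = (-2, 3, 4).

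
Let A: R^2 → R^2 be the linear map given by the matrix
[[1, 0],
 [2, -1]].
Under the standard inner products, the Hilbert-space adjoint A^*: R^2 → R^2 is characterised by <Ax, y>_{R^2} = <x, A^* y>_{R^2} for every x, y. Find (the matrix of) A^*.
A^* = A^T =
[[1, 2],
 [0, -1]]

For real matrices with standard dot products, the defining identity <Ax, y> = <x, A^* y> gives (Ax)^T y = x^T (A^*) y, i.e. x^T A^T y = x^T (A^*) y. Since this holds for all x, y, we must have A^* = A^T. Therefore
A^* =
[[1, 2],
 [0, -1]].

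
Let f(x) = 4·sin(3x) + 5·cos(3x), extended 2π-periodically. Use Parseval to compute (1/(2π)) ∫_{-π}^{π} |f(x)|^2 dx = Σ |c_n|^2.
Σ |c_n|^2 = 41/2

Expand |f|^2 and use orthogonality of {sin(nx), cos(mx)} on [-π, π]:
  ∫_{-π}^{π} sin(nx)^2 dx = π, ∫ cos(mx)^2 dx = π, and cross terms integrate to 0.
So ∫_{-π}^{π} f(x)^2 dx = 4^2 · π + 5^2 · π = (16 + 25)π.
Divide by 2π: (16 + 25)/2 = 41/2.
By Parseval, this equals Σ |c_n|^2.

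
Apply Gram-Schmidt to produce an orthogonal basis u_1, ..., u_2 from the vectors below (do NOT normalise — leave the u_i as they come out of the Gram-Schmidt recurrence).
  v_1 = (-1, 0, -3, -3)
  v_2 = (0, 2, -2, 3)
Orthogonal basis:
  u_1 = (-1, 0, -3, -3)
  u_2 = (-3/19, 2, -47/19, 48/19)

Apply the Gram-Schmidt recurrence
  u_1 = v_1
  u_i = v_i − Σ_{j<i} ((v_i · u_j) / (u_j · u_j)) · u_j.

Step by step this gives:
  u_1 = (-1, 0, -3, -3)
  u_2 = (-3/19, 2, -47/19, 48/19)

Orthogonality check:
  u_2 · u_1 = 0 (should be 0)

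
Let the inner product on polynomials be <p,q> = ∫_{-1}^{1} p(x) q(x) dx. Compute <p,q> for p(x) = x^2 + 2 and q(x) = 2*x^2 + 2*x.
<p,q> = 52/15

Expand the product: p(x)·q(x) = 2*x^4 + 2*x^3 + 4*x^2 + 4*x.
∫_{-1}^{1} of each monomial x^k gives [2/(k+1) if k even, 0 if k odd]. Integrating term-by-term (or equivalently evaluating the antiderivative F(x) = 2*x^5/5 + x^4/2 + 4*x^3/3 + 2*x^2 at the endpoints):
  F(1) − F(−1) = 127/30 − (23/30) = 52/15.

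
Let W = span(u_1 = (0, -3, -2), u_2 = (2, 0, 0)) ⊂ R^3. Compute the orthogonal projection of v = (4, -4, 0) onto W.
proj_W(v) = (4, -36/13, -24/13)

Set up U = [u_1 | ... | u_2] ∈ R^(3×2). The projector onto W = col(U) is P = U (U^T U)^(-1) U^T.
Compute U^T U =
  [13, 0]
  [0, 4],
and U^T v = (12, 8).
Solve U^T U · c = U^T v for the coefficients: c = (12/13, 2). The projection is proj_W(v) = U c.
Check: (v - proj_W(v)) · u_1 = 0  (should be 0).
Check: (v - proj_W(v)) · u_2 = 0  (should be 0).
Result: proj_W(v) = (4, -36/13, -24/13).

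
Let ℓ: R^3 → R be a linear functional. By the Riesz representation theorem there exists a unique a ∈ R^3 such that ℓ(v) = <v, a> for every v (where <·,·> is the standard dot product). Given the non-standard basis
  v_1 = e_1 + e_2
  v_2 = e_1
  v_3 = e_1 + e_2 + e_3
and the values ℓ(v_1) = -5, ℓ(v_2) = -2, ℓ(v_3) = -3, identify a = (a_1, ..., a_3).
a = (-2, -3, 2)

Write a = (a_1, ..., a_3) in the standard basis. For each basis vector v_i, ℓ(v_i) = <v_i, a> is a linear equation in the a_j's. Collect the n equations into a matrix system V a = ℓ, where row i of V is v_i (expressed in the standard basis). Since V is invertible (lower-triangular with 1s on the diagonal, up to permutation), solve by back-substitution:
  V =
[[1, 1, 0],
 [1, 0, 0],
 [1, 1, 1]]
  V a = (-5, -2, -3)
Solving gives a = (-2, -3, 2).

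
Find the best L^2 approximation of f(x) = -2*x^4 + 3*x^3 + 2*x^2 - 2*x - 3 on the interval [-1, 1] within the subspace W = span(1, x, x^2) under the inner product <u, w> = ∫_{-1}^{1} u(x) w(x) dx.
g(x) = 2*x^2/7 - x/5 - 99/35

The best approximation g ∈ W is the orthogonal projection of f onto W. Writing g = a_0 + a_1 x + a_2 x^2, the coefficients solve the normal equations G · a = b where
  G_{ij} = <φ_i, φ_j> and b_i = <f, φ_i>, with φ_0 = 1, φ_1 = x, φ_2 = x^2.
G =
  [2, 0, 2/3]
  [0, 2/3, 0]
  [2/3, 0, 2/5],
b = (-82/15, -2/15, -62/35).
Solving gives a_0 = -99/35, a_1 = -1/5, a_2 = 2/7, so
  g(x) = 2*x^2/7 - x/5 - 99/35.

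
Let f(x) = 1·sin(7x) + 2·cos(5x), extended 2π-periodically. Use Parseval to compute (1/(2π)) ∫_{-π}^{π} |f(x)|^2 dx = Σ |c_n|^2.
Σ |c_n|^2 = 5/2

Expand |f|^2 and use orthogonality of {sin(nx), cos(mx)} on [-π, π]:
  ∫_{-π}^{π} sin(nx)^2 dx = π, ∫ cos(mx)^2 dx = π, and cross terms integrate to 0.
So ∫_{-π}^{π} f(x)^2 dx = 1^2 · π + 2^2 · π = (1 + 4)π.
Divide by 2π: (1 + 4)/2 = 5/2.
By Parseval, this equals Σ |c_n|^2.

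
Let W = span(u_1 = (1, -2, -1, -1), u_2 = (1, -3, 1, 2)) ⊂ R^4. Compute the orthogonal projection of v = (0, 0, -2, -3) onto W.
proj_W(v) = (31/89, 14/89, -183/89, -259/89)

Set up U = [u_1 | ... | u_2] ∈ R^(4×2). The projector onto W = col(U) is P = U (U^T U)^(-1) U^T.
Compute U^T U =
  [7, 4]
  [4, 15],
and U^T v = (5, -8).
Solve U^T U · c = U^T v for the coefficients: c = (107/89, -76/89). The projection is proj_W(v) = U c.
Check: (v - proj_W(v)) · u_1 = 0  (should be 0).
Check: (v - proj_W(v)) · u_2 = 0  (should be 0).
Result: proj_W(v) = (31/89, 14/89, -183/89, -259/89).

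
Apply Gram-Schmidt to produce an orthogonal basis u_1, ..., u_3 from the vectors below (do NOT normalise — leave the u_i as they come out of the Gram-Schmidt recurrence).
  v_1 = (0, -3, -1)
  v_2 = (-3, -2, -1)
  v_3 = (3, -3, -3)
Orthogonal basis:
  u_1 = (0, -3, -1)
  u_2 = (-3, 1/10, -3/10)
  u_3 = (3/13, 9/13, -27/13)

Apply the Gram-Schmidt recurrence
  u_1 = v_1
  u_i = v_i − Σ_{j<i} ((v_i · u_j) / (u_j · u_j)) · u_j.

Step by step this gives:
  u_1 = (0, -3, -1)
  u_2 = (-3, 1/10, -3/10)
  u_3 = (3/13, 9/13, -27/13)

Orthogonality check:
  u_2 · u_1 = 0 (should be 0)
  u_3 · u_1 = 0 (should be 0)
  u_3 · u_2 = 0 (should be 0)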